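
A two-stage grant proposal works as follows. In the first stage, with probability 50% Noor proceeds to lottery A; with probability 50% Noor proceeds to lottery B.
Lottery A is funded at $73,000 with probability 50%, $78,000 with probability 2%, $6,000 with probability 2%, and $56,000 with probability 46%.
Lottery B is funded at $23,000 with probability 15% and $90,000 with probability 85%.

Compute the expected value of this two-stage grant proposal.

EV(A) = 0.5 × 73000 + 0.02 × 78000 + 0.02 × 6000 + 0.46 × 56000 = 36500 + 1560 + 120 + 25760 = 63940
EV(B) = 0.15 × 23000 + 0.85 × 90000 = 3450 + 76500 = 79950
Overall = 0.5 × 63940 + 0.5 × 79950 = 31970 + 39975 = 71945

$71,945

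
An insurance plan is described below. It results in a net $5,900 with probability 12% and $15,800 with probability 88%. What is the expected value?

EV = 0.12 × 5900 + 0.88 × 15800 = 708 + 13904 = 14612

$14,612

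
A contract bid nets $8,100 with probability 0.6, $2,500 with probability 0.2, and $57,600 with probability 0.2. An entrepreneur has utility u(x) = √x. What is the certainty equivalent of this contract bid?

$12,544

E[u] = 0.6·√8100 + 0.2·√2500 + 0.2·√57600 = 0.6·90 + 0.2·50 + 0.2·240 = 112
CE = (112)² = 12544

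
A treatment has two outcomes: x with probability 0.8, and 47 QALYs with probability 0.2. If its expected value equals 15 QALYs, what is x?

x = 7 QALYs

0.8·x + 0.2·47 = 15
0.8·x = 15 − 9.4 = 5.6
x = 5.6 / 0.8 = 7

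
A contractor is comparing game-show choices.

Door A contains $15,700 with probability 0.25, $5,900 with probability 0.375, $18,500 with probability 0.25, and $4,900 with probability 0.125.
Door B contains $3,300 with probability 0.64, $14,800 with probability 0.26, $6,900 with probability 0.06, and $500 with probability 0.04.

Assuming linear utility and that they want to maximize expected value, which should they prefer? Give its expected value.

Door A = 0.25 × 15700 + 0.375 × 5900 + 0.25 × 18500 + 0.125 × 4900 = 3925 + 2212.5 + 4625 + 612.5 = 11375
Door B = 0.64 × 3300 + 0.26 × 14800 + 0.06 × 6900 + 0.04 × 500 = 2112 + 3848 + 414 + 20 = 6394

Door A ($11,375)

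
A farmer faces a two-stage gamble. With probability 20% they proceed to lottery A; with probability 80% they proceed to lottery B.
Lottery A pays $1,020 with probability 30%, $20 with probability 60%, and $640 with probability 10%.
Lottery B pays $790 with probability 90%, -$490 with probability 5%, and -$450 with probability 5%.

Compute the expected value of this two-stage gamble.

$607.60

EV(A) = 0.3 × 1020 + 0.6 × 20 + 0.1 × 640 = 306 + 12 + 64 = 382
EV(B) = 0.9 × 790 + 0.05 × (-490) + 0.05 × (-450) = 711 − 24.5 − 22.5 = 664
Overall = 0.2 × 382 + 0.8 × 664 = 76.4 + 531.2 = 607.6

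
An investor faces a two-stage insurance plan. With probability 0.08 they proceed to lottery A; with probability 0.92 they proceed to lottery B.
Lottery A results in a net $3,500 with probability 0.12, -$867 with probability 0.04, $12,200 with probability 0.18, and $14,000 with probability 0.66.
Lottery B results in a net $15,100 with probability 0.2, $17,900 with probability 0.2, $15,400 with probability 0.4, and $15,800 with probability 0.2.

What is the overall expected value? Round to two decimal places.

EV(A) = 0.12 × 3500 + 0.04 × (-867) + 0.18 × 12200 + 0.66 × 14000 = 420 − 34.68 + 2196 + 9240 = 11821.32
EV(B) = 0.2 × 15100 + 0.2 × 17900 + 0.4 × 15400 + 0.2 × 15800 = 3020 + 3580 + 6160 + 3160 = 15920
Overall = 0.08 × 11821.32 + 0.92 × 15920 = 945.7056 + 14646.4 = 15592.1056

$15,592.11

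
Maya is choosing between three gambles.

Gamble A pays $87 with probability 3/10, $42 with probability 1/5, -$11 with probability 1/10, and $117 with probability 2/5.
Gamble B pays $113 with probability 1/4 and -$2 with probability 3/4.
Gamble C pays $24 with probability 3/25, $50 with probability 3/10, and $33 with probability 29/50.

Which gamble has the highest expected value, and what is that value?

Gamble A = 3/10 × 87 + 1/5 × 42 + 1/10 × (-11) + 2/5 × 117 = 26.1 + 8.4 − 1.1 + 46.8 = 80.2
Gamble B = 1/4 × 113 + 3/4 × (-2) = 28.25 − 1.5 = 26.75
Gamble C = 3/25 × 24 + 3/10 × 50 + 29/50 × 33 = 2.88 + 15 + 19.14 = 37.02

Gamble A ($80.20)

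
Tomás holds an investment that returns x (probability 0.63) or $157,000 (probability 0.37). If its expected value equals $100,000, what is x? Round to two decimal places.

0.63·x + 0.37·157000 = 100000
0.63·x = 100000 − 58090 = 41910
x = 41910 / 0.63 = 66523.8095

x = $66,523.81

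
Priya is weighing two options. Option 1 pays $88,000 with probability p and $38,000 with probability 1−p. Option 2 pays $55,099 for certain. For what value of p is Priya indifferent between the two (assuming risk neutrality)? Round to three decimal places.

p = 0.342

p·88000 + (1−p)·38000 = 55099
50000p + 38000 = 55099
p = (55099 − 38000) / 50000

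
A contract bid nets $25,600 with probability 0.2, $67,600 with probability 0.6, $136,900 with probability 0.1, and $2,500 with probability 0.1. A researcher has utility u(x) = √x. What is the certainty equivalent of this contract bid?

E[u] = 0.2·√25600 + 0.6·√67600 + 0.1·√136900 + 0.1·√2500 = 0.2·160 + 0.6·260 + 0.1·370 + 0.1·50 = 230
CE = (230)² = 52900

$52,900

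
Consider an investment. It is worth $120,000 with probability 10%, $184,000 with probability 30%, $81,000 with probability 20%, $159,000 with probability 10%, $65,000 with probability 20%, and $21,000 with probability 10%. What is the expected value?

EV = 0.1 × 120000 + 0.3 × 184000 + 0.2 × 81000 + 0.1 × 159000 + 0.2 × 65000 + 0.1 × 21000 = 12000 + 55200 + 16200 + 15900 + 13000 + 2100 = 114400

$114,400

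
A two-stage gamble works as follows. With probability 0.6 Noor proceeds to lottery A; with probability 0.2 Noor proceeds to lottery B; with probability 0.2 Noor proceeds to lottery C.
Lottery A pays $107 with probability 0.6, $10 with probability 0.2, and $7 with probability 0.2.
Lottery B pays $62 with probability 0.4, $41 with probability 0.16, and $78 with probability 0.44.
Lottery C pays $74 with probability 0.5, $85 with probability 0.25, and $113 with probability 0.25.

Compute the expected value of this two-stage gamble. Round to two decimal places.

EV(A) = 0.6 × 107 + 0.2 × 10 + 0.2 × 7 = 64.2 + 2 + 1.4 = 67.6
EV(B) = 0.4 × 62 + 0.16 × 41 + 0.44 × 78 = 24.8 + 6.56 + 34.32 = 65.68
EV(C) = 0.5 × 74 + 0.25 × 85 + 0.25 × 113 = 37 + 21.25 + 28.25 = 86.5
Overall = 0.6 × 67.6 + 0.2 × 65.68 + 0.2 × 86.5 = 40.56 + 13.136 + 17.3 = 70.996

$71.00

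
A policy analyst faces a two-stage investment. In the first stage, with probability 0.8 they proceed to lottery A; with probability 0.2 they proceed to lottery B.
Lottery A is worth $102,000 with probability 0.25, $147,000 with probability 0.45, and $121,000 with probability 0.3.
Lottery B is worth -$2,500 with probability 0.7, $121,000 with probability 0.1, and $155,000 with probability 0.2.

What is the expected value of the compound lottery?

$110,630

EV(A) = 0.25 × 102000 + 0.45 × 147000 + 0.3 × 121000 = 25500 + 66150 + 36300 = 127950
EV(B) = 0.7 × (-2500) + 0.1 × 121000 + 0.2 × 155000 = -1750 + 12100 + 31000 = 41350
Overall = 0.8 × 127950 + 0.2 × 41350 = 102360 + 8270 = 110630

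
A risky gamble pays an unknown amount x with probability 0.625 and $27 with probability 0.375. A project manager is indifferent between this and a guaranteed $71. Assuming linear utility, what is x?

x = $97.40

0.625·x + 0.375·27 = 71
0.625·x = 71 − 10.125 = 60.875
x = 60.875 / 0.625 = 97.4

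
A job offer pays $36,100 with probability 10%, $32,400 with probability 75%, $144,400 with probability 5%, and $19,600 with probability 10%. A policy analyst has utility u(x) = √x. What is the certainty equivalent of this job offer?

$34,969

E[u] = 0.1·√36100 + 0.75·√32400 + 0.05·√144400 + 0.1·√19600 = 0.1·190 + 0.75·180 + 0.05·380 + 0.1·140 = 187
CE = (187)² = 34969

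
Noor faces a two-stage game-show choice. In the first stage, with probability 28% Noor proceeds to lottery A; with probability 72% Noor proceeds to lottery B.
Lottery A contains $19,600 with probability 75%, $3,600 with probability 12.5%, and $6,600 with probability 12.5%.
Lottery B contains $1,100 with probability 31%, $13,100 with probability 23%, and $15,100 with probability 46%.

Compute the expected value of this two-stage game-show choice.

$11,889

EV(A) = 0.75 × 19600 + 0.125 × 3600 + 0.125 × 6600 = 14700 + 450 + 825 = 15975
EV(B) = 0.31 × 1100 + 0.23 × 13100 + 0.46 × 15100 = 341 + 3013 + 6946 = 10300
Overall = 0.28 × 15975 + 0.72 × 10300 = 4473 + 7416 = 11889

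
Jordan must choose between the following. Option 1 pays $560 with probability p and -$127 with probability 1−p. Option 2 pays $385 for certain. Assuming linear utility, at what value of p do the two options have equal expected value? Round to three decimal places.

p = 0.745

p·560 + (1−p)·(-127) = 385
687p − 127 = 385
p = (385 + 127) / 687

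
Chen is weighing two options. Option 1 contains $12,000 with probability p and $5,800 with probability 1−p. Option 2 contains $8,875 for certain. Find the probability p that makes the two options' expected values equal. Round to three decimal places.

p·12000 + (1−p)·5800 = 8875
6200p + 5800 = 8875
p = (8875 − 5800) / 6200

p = 0.496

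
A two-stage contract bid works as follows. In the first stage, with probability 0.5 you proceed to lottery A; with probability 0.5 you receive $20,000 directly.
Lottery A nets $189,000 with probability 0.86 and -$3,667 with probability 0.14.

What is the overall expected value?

$91,013.31

EV(A) = 0.86 × 189000 + 0.14 × (-3667) = 162540 − 513.38 = 162026.62
Branch B: 20000 (certain)
Overall = 0.5 × 162026.62 + 0.5 × 20000 = 81013.31 + 10000 = 91013.31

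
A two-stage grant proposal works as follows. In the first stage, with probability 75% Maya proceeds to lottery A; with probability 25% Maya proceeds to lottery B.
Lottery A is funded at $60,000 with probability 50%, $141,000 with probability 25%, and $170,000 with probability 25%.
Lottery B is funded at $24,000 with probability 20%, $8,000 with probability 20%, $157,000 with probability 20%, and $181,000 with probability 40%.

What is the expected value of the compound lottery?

EV(A) = 0.5 × 60000 + 0.25 × 141000 + 0.25 × 170000 = 30000 + 35250 + 42500 = 107750
EV(B) = 0.2 × 24000 + 0.2 × 8000 + 0.2 × 157000 + 0.4 × 181000 = 4800 + 1600 + 31400 + 72400 = 110200
Overall = 0.75 × 107750 + 0.25 × 110200 = 80812.5 + 27550 = 108362.5

$108,362.50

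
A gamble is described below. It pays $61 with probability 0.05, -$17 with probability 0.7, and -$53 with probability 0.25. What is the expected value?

EV = 0.05 × 61 + 0.7 × (-17) + 0.25 × (-53) = 3.05 − 11.9 − 13.25 = -22.1

-$22.10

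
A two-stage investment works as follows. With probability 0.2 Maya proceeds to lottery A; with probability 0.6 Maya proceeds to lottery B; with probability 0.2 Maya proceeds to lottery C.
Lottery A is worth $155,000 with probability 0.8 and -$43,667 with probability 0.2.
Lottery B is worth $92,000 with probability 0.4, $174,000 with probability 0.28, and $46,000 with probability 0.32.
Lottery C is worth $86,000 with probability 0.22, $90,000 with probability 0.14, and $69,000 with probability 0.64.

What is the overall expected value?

$98,333.32

EV(A) = 0.8 × 155000 + 0.2 × (-43667) = 124000 − 8733.4 = 115266.6
EV(B) = 0.4 × 92000 + 0.28 × 174000 + 0.32 × 46000 = 36800 + 48720 + 14720 = 100240
EV(C) = 0.22 × 86000 + 0.14 × 90000 + 0.64 × 69000 = 18920 + 12600 + 44160 = 75680
Overall = 0.2 × 115266.6 + 0.6 × 100240 + 0.2 × 75680 = 23053.32 + 60144 + 15136 = 98333.32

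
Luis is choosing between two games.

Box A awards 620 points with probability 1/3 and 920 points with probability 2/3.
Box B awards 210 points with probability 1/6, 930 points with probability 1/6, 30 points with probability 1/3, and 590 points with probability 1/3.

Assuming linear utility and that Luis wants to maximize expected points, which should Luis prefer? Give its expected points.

Box A (820 points)

Box A = 1/3 × 620 + 2/3 × 920 = 206.6667 + 613.3333 = 820
Box B = 1/6 × 210 + 1/6 × 930 + 1/3 × 30 + 1/3 × 590 = 35 + 155 + 10 + 196.6667 = 396.6667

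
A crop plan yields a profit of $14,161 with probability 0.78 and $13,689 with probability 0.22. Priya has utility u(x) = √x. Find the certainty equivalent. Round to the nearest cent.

E[u] = 0.78·√14161 + 0.22·√13689 = 0.78·119 + 0.22·117 = 118.56
CE = (118.56)² = 14056.4736

$14,056.47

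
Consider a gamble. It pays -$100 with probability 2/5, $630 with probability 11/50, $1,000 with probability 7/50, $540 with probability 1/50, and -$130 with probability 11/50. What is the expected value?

$220.80

EV = 2/5 × (-100) + 11/50 × 630 + 7/50 × 1000 + 1/50 × 540 + 11/50 × (-130) = -40 + 138.6 + 140 + 10.8 − 28.6 = 220.8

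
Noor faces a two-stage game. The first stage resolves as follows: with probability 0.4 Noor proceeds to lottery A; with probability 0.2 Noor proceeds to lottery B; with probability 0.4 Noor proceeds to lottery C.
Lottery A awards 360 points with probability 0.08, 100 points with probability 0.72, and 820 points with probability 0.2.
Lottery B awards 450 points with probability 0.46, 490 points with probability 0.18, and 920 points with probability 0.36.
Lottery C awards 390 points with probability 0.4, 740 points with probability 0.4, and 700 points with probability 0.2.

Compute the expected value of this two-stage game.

EV(A) = 0.08 × 360 + 0.72 × 100 + 0.2 × 820 = 28.8 + 72 + 164 = 264.8
EV(B) = 0.46 × 450 + 0.18 × 490 + 0.36 × 920 = 207 + 88.2 + 331.2 = 626.4
EV(C) = 0.4 × 390 + 0.4 × 740 + 0.2 × 700 = 156 + 296 + 140 = 592
Overall = 0.4 × 264.8 + 0.2 × 626.4 + 0.4 × 592 = 105.92 + 125.28 + 236.8 = 468

468 points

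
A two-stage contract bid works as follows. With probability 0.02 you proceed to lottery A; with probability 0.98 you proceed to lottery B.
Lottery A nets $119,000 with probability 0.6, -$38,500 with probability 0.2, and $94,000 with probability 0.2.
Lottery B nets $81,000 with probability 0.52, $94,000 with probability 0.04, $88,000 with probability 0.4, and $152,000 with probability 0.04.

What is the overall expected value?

$87,066.80

EV(A) = 0.6 × 119000 + 0.2 × (-38500) + 0.2 × 94000 = 71400 − 7700 + 18800 = 82500
EV(B) = 0.52 × 81000 + 0.04 × 94000 + 0.4 × 88000 + 0.04 × 152000 = 42120 + 3760 + 35200 + 6080 = 87160
Overall = 0.02 × 82500 + 0.98 × 87160 = 1650 + 85416.8 = 87066.8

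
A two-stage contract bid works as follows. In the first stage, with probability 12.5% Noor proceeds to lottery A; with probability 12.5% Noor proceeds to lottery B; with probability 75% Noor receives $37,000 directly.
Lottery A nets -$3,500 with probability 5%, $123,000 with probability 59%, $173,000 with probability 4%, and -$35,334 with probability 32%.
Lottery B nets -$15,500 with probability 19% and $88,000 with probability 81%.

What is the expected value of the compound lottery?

EV(A) = 0.05 × (-3500) + 0.59 × 123000 + 0.04 × 173000 + 0.32 × (-35334) = -175 + 72570 + 6920 − 11306.88 = 68008.12
EV(B) = 0.19 × (-15500) + 0.81 × 88000 = -2945 + 71280 = 68335
Branch C: 37000 (certain)
Overall = 0.125 × 68008.12 + 0.125 × 68335 + 0.75 × 37000 = 8501.015 + 8541.875 + 27750 = 44792.89

$44,792.89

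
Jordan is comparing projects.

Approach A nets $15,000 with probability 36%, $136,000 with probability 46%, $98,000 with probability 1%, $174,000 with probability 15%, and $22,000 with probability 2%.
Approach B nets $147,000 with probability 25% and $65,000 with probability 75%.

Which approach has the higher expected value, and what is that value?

Approach A ($95,480)

Approach A = 0.36 × 15000 + 0.46 × 136000 + 0.01 × 98000 + 0.15 × 174000 + 0.02 × 22000 = 5400 + 62560 + 980 + 26100 + 440 = 95480
Approach B = 0.25 × 147000 + 0.75 × 65000 = 36750 + 48750 = 85500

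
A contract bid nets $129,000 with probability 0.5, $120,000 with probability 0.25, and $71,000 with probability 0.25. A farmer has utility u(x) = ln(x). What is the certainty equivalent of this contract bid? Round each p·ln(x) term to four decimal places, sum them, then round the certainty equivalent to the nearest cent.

E[u] = 0.5·ln(129000) + 0.25·ln(120000) + 0.25·ln(71000) = 5.8838 + 2.9238 + 2.7926 = 11.6002
CE = e^11.6002 ≈ 109119.62

$109,119.62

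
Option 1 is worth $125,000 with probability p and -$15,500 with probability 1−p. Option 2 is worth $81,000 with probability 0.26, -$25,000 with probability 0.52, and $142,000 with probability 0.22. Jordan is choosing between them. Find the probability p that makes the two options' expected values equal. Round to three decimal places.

EV(Option 2) = 0.26 × 81000 + 0.52 × (-25000) + 0.22 × 142000 = 21060 − 13000 + 31240 = 39300
p·125000 + (1−p)·(-15500) = 39300
140500p − 15500 = 39300
p = (39300 + 15500) / 140500

p = 0.390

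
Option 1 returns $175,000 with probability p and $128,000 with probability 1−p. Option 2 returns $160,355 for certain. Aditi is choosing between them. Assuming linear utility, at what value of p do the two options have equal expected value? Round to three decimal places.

p = 0.688

p·175000 + (1−p)·128000 = 160355
47000p + 128000 = 160355
p = (160355 − 128000) / 47000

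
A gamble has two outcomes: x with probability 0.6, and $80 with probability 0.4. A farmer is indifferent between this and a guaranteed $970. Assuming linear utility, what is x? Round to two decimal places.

0.6·x + 0.4·80 = 970
0.6·x = 970 − 32 = 938
x = 938 / 0.6 = 1563.3333

x = $1,563.33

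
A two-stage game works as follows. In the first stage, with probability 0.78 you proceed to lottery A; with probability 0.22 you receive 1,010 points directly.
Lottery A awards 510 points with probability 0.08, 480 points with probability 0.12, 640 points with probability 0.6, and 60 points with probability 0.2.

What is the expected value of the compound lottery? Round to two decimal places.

607.83 points

EV(A) = 0.08 × 510 + 0.12 × 480 + 0.6 × 640 + 0.2 × 60 = 40.8 + 57.6 + 384 + 12 = 494.4
Branch B: 1010 (certain)
Overall = 0.78 × 494.4 + 0.22 × 1010 = 385.632 + 222.2 = 607.832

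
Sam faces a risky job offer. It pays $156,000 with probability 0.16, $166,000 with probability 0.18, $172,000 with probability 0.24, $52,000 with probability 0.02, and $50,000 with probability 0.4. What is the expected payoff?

EV = 0.16 × 156000 + 0.18 × 166000 + 0.24 × 172000 + 0.02 × 52000 + 0.4 × 50000 = 24960 + 29880 + 41280 + 1040 + 20000 = 117160

$117,160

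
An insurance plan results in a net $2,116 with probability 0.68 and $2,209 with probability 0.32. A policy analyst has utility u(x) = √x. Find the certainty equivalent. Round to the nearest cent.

$2,145.54

E[u] = 0.68·√2116 + 0.32·√2209 = 0.68·46 + 0.32·47 = 46.32
CE = (46.32)² = 2145.5424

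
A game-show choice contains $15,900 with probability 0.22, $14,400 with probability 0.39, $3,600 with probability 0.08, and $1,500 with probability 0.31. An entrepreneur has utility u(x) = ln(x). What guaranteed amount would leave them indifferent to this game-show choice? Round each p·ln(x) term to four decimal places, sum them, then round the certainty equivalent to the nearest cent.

E[u] = 0.22·ln(15900) + 0.39·ln(14400) + 0.08·ln(3600) + 0.31·ln(1500) = 2.1283 + 3.7342 + 0.6551 + 2.2671 = 8.7847
CE = e^8.7847 ≈ 6533.51

$6,533.51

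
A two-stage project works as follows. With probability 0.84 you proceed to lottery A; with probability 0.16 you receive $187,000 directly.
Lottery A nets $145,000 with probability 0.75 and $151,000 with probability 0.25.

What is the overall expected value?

$152,980

EV(A) = 0.75 × 145000 + 0.25 × 151000 = 108750 + 37750 = 146500
Branch B: 187000 (certain)
Overall = 0.84 × 146500 + 0.16 × 187000 = 123060 + 29920 = 152980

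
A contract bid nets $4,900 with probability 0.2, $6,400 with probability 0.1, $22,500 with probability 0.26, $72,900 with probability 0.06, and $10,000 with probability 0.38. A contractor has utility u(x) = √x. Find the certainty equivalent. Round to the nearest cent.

E[u] = 0.2·√4900 + 0.1·√6400 + 0.26·√22500 + 0.06·√72900 + 0.38·√10000 = 0.2·70 + 0.1·80 + 0.26·150 + 0.06·270 + 0.38·100 = 115.2
CE = (115.2)² = 13271.04

$13,271.04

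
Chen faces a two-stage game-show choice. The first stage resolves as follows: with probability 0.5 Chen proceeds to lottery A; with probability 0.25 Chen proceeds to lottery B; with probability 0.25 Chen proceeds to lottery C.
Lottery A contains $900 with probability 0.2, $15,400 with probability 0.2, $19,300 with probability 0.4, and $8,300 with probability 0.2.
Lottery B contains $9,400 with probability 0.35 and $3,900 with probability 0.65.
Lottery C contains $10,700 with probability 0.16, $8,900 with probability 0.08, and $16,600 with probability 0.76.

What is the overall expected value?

EV(A) = 0.2 × 900 + 0.2 × 15400 + 0.4 × 19300 + 0.2 × 8300 = 180 + 3080 + 7720 + 1660 = 12640
EV(B) = 0.35 × 9400 + 0.65 × 3900 = 3290 + 2535 = 5825
EV(C) = 0.16 × 10700 + 0.08 × 8900 + 0.76 × 16600 = 1712 + 712 + 12616 = 15040
Overall = 0.5 × 12640 + 0.25 × 5825 + 0.25 × 15040 = 6320 + 1456.25 + 3760 = 11536.25

$11,536.25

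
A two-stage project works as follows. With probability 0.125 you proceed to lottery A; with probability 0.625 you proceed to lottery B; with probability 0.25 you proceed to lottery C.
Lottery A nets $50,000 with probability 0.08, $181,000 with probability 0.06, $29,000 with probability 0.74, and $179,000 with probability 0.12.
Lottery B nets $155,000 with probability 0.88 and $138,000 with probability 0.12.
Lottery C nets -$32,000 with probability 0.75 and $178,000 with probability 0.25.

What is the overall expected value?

EV(A) = 0.08 × 50000 + 0.06 × 181000 + 0.74 × 29000 + 0.12 × 179000 = 4000 + 10860 + 21460 + 21480 = 57800
EV(B) = 0.88 × 155000 + 0.12 × 138000 = 136400 + 16560 = 152960
EV(C) = 0.75 × (-32000) + 0.25 × 178000 = -24000 + 44500 = 20500
Overall = 0.125 × 57800 + 0.625 × 152960 + 0.25 × 20500 = 7225 + 95600 + 5125 = 107950

$107,950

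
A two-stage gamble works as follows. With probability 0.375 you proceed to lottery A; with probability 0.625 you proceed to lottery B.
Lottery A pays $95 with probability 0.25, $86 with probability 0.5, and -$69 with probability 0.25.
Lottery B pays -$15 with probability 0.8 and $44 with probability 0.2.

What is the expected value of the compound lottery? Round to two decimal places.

EV(A) = 0.25 × 95 + 0.5 × 86 + 0.25 × (-69) = 23.75 + 43 − 17.25 = 49.5
EV(B) = 0.8 × (-15) + 0.2 × 44 = -12 + 8.8 = -3.2
Overall = 0.375 × 49.5 + 0.625 × (-3.2) = 18.5625 − 2 = 16.5625

$16.56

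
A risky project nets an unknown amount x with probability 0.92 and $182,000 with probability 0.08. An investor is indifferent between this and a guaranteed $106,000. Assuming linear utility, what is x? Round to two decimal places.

0.92·x + 0.08·182000 = 106000
0.92·x = 106000 − 14560 = 91440
x = 91440 / 0.92 = 99391.3043

x = $99,391.30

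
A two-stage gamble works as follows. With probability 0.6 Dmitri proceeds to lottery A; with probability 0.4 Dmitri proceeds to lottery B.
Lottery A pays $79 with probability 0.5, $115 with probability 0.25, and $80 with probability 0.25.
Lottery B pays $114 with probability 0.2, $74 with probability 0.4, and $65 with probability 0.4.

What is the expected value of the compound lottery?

$84.31

EV(A) = 0.5 × 79 + 0.25 × 115 + 0.25 × 80 = 39.5 + 28.75 + 20 = 88.25
EV(B) = 0.2 × 114 + 0.4 × 74 + 0.4 × 65 = 22.8 + 29.6 + 26 = 78.4
Overall = 0.6 × 88.25 + 0.4 × 78.4 = 52.95 + 31.36 = 84.31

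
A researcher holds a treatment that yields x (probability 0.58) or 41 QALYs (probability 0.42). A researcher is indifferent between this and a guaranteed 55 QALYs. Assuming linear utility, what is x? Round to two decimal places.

0.58·x + 0.42·41 = 55
0.58·x = 55 − 17.22 = 37.78
x = 37.78 / 0.58 = 65.1379

x = 65.14 QALYs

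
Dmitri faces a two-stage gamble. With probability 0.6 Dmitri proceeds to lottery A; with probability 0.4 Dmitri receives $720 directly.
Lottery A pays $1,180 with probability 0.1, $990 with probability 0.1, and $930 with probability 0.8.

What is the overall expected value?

EV(A) = 0.1 × 1180 + 0.1 × 990 + 0.8 × 930 = 118 + 99 + 744 = 961
Branch B: 720 (certain)
Overall = 0.6 × 961 + 0.4 × 720 = 576.6 + 288 = 864.6

$864.60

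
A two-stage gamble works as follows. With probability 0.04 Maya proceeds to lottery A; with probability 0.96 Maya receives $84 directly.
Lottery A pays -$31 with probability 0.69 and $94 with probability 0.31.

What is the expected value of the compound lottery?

$80.95

EV(A) = 0.69 × (-31) + 0.31 × 94 = -21.39 + 29.14 = 7.75
Branch B: 84 (certain)
Overall = 0.04 × 7.75 + 0.96 × 84 = 0.31 + 80.64 = 80.95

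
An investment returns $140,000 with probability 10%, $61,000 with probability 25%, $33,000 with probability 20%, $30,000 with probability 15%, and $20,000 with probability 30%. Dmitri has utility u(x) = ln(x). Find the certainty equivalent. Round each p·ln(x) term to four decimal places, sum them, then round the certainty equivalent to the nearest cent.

E[u] = 0.1·ln(140000) + 0.25·ln(61000) + 0.2·ln(33000) + 0.15·ln(30000) + 0.3·ln(20000) = 1.1849 + 2.7547 + 2.0809 + 1.5463 + 2.9710 = 10.5378
CE = e^10.5378 ≈ 37714.50

$37,714.50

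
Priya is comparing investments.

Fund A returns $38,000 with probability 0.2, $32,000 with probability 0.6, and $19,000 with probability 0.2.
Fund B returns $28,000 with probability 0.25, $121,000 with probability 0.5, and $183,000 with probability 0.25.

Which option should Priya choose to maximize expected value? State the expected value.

Fund B ($113,250)

Fund A = 0.2 × 38000 + 0.6 × 32000 + 0.2 × 19000 = 7600 + 19200 + 3800 = 30600
Fund B = 0.25 × 28000 + 0.5 × 121000 + 0.25 × 183000 = 7000 + 60500 + 45750 = 113250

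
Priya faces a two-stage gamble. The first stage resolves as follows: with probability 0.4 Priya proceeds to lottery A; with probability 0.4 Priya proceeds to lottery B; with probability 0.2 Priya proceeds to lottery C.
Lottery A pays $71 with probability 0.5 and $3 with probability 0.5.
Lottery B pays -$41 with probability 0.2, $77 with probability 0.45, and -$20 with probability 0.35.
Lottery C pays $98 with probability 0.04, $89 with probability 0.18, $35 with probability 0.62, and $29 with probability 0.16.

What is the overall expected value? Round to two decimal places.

EV(A) = 0.5 × 71 + 0.5 × 3 = 35.5 + 1.5 = 37
EV(B) = 0.2 × (-41) + 0.45 × 77 + 0.35 × (-20) = -8.2 + 34.65 − 7 = 19.45
EV(C) = 0.04 × 98 + 0.18 × 89 + 0.62 × 35 + 0.16 × 29 = 3.92 + 16.02 + 21.7 + 4.64 = 46.28
Overall = 0.4 × 37 + 0.4 × 19.45 + 0.2 × 46.28 = 14.8 + 7.78 + 9.256 = 31.836

$31.84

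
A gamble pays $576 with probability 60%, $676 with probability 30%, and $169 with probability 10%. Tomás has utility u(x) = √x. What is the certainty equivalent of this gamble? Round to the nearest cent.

$552.25

E[u] = 0.6·√576 + 0.3·√676 + 0.1·√169 = 0.6·24 + 0.3·26 + 0.1·13 = 23.5
CE = (23.5)² = 552.25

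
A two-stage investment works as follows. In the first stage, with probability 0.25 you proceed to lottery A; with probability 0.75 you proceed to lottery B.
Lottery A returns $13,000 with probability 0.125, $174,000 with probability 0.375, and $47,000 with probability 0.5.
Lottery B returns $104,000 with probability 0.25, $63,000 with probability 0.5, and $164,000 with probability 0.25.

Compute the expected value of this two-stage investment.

$96,468.75

EV(A) = 0.125 × 13000 + 0.375 × 174000 + 0.5 × 47000 = 1625 + 65250 + 23500 = 90375
EV(B) = 0.25 × 104000 + 0.5 × 63000 + 0.25 × 164000 = 26000 + 31500 + 41000 = 98500
Overall = 0.25 × 90375 + 0.75 × 98500 = 22593.75 + 73875 = 96468.75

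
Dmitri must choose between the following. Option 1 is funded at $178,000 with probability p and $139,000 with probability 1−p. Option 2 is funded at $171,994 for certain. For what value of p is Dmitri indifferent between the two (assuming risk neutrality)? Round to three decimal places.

p = 0.846

p·178000 + (1−p)·139000 = 171994
39000p + 139000 = 171994
p = (171994 − 139000) / 39000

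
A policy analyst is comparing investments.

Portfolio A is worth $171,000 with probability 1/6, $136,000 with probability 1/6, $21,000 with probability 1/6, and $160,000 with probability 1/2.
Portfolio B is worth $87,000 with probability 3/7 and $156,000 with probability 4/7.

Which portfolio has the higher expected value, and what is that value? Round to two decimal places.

Portfolio A ($134,666.67)

Portfolio A = 1/6 × 171000 + 1/6 × 136000 + 1/6 × 21000 + 1/2 × 160000 = 28500 + 22666.6667 + 3500 + 80000 = 134666.6667
Portfolio B = 3/7 × 87000 + 4/7 × 156000 = 37285.7143 + 89142.8571 = 126428.5714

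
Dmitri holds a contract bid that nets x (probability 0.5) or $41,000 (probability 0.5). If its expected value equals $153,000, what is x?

0.5·x + 0.5·41000 = 153000
0.5·x = 153000 − 20500 = 132500
x = 132500 / 0.5 = 265000

x = $265,000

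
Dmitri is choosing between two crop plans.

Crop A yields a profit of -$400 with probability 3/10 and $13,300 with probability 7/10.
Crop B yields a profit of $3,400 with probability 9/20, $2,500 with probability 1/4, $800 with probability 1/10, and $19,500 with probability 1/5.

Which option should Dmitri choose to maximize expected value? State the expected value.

Crop A = 3/10 × (-400) + 7/10 × 13300 = -120 + 9310 = 9190
Crop B = 9/20 × 3400 + 1/4 × 2500 + 1/10 × 800 + 1/5 × 19500 = 1530 + 625 + 80 + 3900 = 6135

Crop A ($9,190)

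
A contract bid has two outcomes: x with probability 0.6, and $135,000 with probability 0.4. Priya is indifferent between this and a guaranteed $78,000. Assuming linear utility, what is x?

x = $40,000

0.6·x + 0.4·135000 = 78000
0.6·x = 78000 − 54000 = 24000
x = 24000 / 0.6 = 40000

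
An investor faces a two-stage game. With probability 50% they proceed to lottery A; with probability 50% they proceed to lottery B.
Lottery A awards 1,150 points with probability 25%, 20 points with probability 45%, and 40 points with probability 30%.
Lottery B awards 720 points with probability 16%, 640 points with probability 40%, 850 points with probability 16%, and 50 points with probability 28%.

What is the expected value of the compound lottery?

414.85 points

EV(A) = 0.25 × 1150 + 0.45 × 20 + 0.3 × 40 = 287.5 + 9 + 12 = 308.5
EV(B) = 0.16 × 720 + 0.4 × 640 + 0.16 × 850 + 0.28 × 50 = 115.2 + 256 + 136 + 14 = 521.2
Overall = 0.5 × 308.5 + 0.5 × 521.2 = 154.25 + 260.6 = 414.85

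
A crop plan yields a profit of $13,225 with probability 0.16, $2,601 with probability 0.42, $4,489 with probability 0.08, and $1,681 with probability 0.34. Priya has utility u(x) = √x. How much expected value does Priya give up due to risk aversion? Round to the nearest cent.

$643.91

E[u] = 0.16·√13225 + 0.42·√2601 + 0.08·√4489 + 0.34·√1681 = 0.16·115 + 0.42·51 + 0.08·67 + 0.34·41 = 59.12
CE = (59.12)² = 3495.1744
Risk premium = EV − CE = 4139.08 − 3495.1744 = 643.9056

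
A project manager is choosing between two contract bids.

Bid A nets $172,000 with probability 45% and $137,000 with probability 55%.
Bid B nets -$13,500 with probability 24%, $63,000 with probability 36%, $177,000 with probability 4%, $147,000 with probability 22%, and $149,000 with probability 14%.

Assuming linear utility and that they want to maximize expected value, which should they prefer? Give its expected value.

Bid A ($152,750)

Bid A = 0.45 × 172000 + 0.55 × 137000 = 77400 + 75350 = 152750
Bid B = 0.24 × (-13500) + 0.36 × 63000 + 0.04 × 177000 + 0.22 × 147000 + 0.14 × 149000 = -3240 + 22680 + 7080 + 32340 + 20860 = 79720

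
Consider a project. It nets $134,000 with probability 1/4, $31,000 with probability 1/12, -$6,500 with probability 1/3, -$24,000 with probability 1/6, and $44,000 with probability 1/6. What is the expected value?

EV = 1/4 × 134000 + 1/12 × 31000 + 1/3 × (-6500) + 1/6 × (-24000) + 1/6 × 44000 = 33500 + 2583.3333 − 2166.6667 − 4000 + 7333.3333 = 37250

$37,250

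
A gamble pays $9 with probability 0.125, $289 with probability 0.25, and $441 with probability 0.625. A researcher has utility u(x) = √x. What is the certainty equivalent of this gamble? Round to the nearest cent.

E[u] = 0.125·√9 + 0.25·√289 + 0.625·√441 = 0.125·3 + 0.25·17 + 0.625·21 = 17.75
CE = (17.75)² = 315.0625

$315.06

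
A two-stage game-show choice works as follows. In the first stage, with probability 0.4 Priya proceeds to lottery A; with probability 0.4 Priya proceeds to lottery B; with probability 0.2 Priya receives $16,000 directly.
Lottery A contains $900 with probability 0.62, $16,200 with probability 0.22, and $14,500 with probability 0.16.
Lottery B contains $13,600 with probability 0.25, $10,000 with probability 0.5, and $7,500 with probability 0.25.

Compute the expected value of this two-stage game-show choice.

$9,886.80

EV(A) = 0.62 × 900 + 0.22 × 16200 + 0.16 × 14500 = 558 + 3564 + 2320 = 6442
EV(B) = 0.25 × 13600 + 0.5 × 10000 + 0.25 × 7500 = 3400 + 5000 + 1875 = 10275
Branch C: 16000 (certain)
Overall = 0.4 × 6442 + 0.4 × 10275 + 0.2 × 16000 = 2576.8 + 4110 + 3200 = 9886.8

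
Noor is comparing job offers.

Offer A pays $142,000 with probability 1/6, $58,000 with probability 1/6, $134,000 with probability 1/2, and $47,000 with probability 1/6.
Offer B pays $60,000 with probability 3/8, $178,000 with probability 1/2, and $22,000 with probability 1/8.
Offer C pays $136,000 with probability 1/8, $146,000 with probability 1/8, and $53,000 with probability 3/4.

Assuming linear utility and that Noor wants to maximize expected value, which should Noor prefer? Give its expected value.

Offer B ($114,250)

Offer A = 1/6 × 142000 + 1/6 × 58000 + 1/2 × 134000 + 1/6 × 47000 = 23666.6667 + 9666.6667 + 67000 + 7833.3333 = 108166.6667
Offer B = 3/8 × 60000 + 1/2 × 178000 + 1/8 × 22000 = 22500 + 89000 + 2750 = 114250
Offer C = 1/8 × 136000 + 1/8 × 146000 + 3/4 × 53000 = 17000 + 18250 + 39750 = 75000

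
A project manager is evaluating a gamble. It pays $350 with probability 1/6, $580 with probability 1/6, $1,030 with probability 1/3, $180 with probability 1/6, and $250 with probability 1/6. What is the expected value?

EV = 1/6 × 350 + 1/6 × 580 + 1/3 × 1030 + 1/6 × 180 + 1/6 × 250 = 58.3333 + 96.6667 + 343.3333 + 30 + 41.6667 = 570

$570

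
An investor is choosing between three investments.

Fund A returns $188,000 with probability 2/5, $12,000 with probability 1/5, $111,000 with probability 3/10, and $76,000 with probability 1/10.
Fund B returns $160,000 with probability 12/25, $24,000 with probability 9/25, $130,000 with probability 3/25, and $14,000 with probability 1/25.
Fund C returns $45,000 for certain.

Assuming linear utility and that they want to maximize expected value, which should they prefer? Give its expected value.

Fund A ($118,500)

Fund A = 2/5 × 188000 + 1/5 × 12000 + 3/10 × 111000 + 1/10 × 76000 = 75200 + 2400 + 33300 + 7600 = 118500
Fund B = 12/25 × 160000 + 9/25 × 24000 + 3/25 × 130000 + 1/25 × 14000 = 76800 + 8640 + 15600 + 560 = 101600
Fund C: 45000 (certain)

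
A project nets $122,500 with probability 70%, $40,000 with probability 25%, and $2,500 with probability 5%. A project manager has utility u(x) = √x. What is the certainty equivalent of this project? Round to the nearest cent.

$88,506.25

E[u] = 0.7·√122500 + 0.25·√40000 + 0.05·√2500 = 0.7·350 + 0.25·200 + 0.05·50 = 297.5
CE = (297.5)² = 88506.25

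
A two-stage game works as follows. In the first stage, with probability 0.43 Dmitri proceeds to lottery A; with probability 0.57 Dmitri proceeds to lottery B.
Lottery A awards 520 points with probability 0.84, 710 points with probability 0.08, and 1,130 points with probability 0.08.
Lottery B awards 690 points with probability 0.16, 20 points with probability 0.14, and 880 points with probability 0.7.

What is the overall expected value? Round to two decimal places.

EV(A) = 0.84 × 520 + 0.08 × 710 + 0.08 × 1130 = 436.8 + 56.8 + 90.4 = 584
EV(B) = 0.16 × 690 + 0.14 × 20 + 0.7 × 880 = 110.4 + 2.8 + 616 = 729.2
Overall = 0.43 × 584 + 0.57 × 729.2 = 251.12 + 415.644 = 666.764

666.76 points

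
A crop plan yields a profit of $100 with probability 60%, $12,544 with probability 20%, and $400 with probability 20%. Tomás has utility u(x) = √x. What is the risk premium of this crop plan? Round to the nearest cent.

$1,599.04

E[u] = 0.6·√100 + 0.2·√12544 + 0.2·√400 = 0.6·10 + 0.2·112 + 0.2·20 = 32.4
CE = (32.4)² = 1049.76
Risk premium = EV − CE = 2648.8 − 1049.76 = 1599.04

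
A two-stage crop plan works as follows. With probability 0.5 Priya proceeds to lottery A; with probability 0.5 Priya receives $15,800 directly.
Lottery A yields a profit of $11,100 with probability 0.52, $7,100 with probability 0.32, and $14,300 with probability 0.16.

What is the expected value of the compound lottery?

$13,066

EV(A) = 0.52 × 11100 + 0.32 × 7100 + 0.16 × 14300 = 5772 + 2272 + 2288 = 10332
Branch B: 15800 (certain)
Overall = 0.5 × 10332 + 0.5 × 15800 = 5166 + 7900 = 13066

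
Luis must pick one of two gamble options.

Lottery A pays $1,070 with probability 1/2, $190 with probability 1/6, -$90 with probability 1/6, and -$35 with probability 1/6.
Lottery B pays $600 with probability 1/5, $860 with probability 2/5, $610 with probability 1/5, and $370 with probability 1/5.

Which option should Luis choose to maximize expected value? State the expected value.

Lottery A = 1/2 × 1070 + 1/6 × 190 + 1/6 × (-90) + 1/6 × (-35) = 535 + 31.6667 − 15 − 5.8333 = 545.8333
Lottery B = 1/5 × 600 + 2/5 × 860 + 1/5 × 610 + 1/5 × 370 = 120 + 344 + 122 + 74 = 660

Lottery B ($660)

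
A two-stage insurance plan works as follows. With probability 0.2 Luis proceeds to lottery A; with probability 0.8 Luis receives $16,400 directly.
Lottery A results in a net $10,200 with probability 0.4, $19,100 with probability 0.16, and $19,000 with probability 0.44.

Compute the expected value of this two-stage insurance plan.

$16,219.20

EV(A) = 0.4 × 10200 + 0.16 × 19100 + 0.44 × 19000 = 4080 + 3056 + 8360 = 15496
Branch B: 16400 (certain)
Overall = 0.2 × 15496 + 0.8 × 16400 = 3099.2 + 13120 = 16219.2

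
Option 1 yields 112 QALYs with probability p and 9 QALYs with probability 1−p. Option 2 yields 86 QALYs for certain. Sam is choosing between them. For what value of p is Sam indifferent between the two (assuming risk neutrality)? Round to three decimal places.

p = 0.748

p·112 + (1−p)·9 = 86
103p + 9 = 86
p = (86 − 9) / 103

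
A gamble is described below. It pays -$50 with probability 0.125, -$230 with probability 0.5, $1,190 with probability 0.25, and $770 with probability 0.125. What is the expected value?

$272.50

EV = 0.125 × (-50) + 0.5 × (-230) + 0.25 × 1190 + 0.125 × 770 = -6.25 − 115 + 297.5 + 96.25 = 272.5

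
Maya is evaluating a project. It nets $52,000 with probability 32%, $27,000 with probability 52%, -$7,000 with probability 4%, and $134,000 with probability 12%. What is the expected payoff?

$46,480

EV = 0.32 × 52000 + 0.52 × 27000 + 0.04 × (-7000) + 0.12 × 134000 = 16640 + 14040 − 280 + 16080 = 46480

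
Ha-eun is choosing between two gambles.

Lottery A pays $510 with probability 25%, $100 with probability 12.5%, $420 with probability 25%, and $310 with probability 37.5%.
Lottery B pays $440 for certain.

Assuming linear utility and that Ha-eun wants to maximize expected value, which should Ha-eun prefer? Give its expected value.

Lottery B ($440)

Lottery A = 0.25 × 510 + 0.125 × 100 + 0.25 × 420 + 0.375 × 310 = 127.5 + 12.5 + 105 + 116.25 = 361.25
Lottery B: 440 (certain)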